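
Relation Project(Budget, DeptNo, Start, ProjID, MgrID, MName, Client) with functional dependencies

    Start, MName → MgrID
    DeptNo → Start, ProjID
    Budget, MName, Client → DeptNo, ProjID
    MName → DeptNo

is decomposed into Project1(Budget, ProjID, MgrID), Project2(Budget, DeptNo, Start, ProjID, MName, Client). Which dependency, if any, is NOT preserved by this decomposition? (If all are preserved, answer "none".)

Start, MName → MgrID

Check Start, MName → MgrID: no single fragment contains all of {Start, MgrID, MName}, and the restricted closure of {Start, MName} across the fragments never reaches {MgrID}.
DeptNo → Start, ProjID is preserved.
Budget, MName, Client → DeptNo, ProjID is preserved.
MName → DeptNo is preserved.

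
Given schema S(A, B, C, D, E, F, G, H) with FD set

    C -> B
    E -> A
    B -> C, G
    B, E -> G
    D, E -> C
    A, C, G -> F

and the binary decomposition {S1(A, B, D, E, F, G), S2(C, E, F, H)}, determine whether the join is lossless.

Common attributes: S1 ∩ S2 = {E, F}.
Closure of {E, F}: E → A applies, adding A. So (E, F)⁺ = {A, E, F}.
The closure contains neither all of S1 = {A, B, D, E, F, G} nor all of S2 = {C, E, F, H}, so the common attributes are not a superkey of either fragment. The join is lossy.

No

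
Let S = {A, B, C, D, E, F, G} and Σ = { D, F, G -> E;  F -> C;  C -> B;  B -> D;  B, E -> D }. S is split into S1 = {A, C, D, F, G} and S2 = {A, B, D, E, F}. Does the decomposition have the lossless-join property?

No

Common attributes: S1 ∩ S2 = {A, D, F}.
Closure of {A, D, F}: F → C applies, adding C; C → B applies, adding B. So (A, D, F)⁺ = {A, B, C, D, F}.
The closure contains neither all of S1 = {A, C, D, F, G} nor all of S2 = {A, B, D, E, F}, so the common attributes are not a superkey of either fragment. The join is lossy.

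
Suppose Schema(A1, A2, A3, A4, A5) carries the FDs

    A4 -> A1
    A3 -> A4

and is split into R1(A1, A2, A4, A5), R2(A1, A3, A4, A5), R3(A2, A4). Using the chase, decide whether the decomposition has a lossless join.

No

Chase test. Columns are A1, A2, A3, A4, A5; row i has aⱼ where attribute j ∈ Ri, else bᵢⱼ.
Initial tableau (one row per fragment):
  row 1: a1 a2 b13 a4 a5
  row 2: a1 b22 a3 a4 a5
  row 3: b31 a2 b33 a4 b35
Rows 1 and 3 agree on A4; apply A4→A1 and equate their A1 entries.
No row becomes fully distinguished — the join is lossy.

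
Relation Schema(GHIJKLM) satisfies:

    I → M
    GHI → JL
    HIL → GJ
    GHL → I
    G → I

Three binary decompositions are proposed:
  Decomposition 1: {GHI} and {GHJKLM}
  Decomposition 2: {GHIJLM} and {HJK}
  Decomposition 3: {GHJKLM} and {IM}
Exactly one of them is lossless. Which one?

Decomposition 1

Decomposition 1: common = {GH}, closure = {GHIJLM} → lossless.
Decomposition 2: common = {HJ}, closure = {HJ} → lossy.
Decomposition 3: common = {M}, closure = {M} → lossy.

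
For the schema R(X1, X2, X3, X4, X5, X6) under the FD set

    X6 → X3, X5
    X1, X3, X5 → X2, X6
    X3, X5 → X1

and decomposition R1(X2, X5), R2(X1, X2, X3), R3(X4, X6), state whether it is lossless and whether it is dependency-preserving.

Lossless test (chase): applying each FD to every pair of rows produces no changes in the tableau, so no row becomes fully distinguished — the join is lossy.
Dependency preservation: the restricted closure of {X6} across the fragments never reaches {X3, X5}, so X6 → X3, X5 cannot be enforced without a join — not preserved.

lossy and not dependency-preserving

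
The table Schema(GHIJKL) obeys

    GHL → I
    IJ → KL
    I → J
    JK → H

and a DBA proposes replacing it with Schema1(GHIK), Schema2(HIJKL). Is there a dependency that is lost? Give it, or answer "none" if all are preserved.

Check GHL → I: no single fragment contains all of {GHIL}, and the restricted closure of {GHL} across the fragments never reaches {I}.
IJ → KL is preserved.
I → J is preserved.
JK → H is preserved.

GHL → I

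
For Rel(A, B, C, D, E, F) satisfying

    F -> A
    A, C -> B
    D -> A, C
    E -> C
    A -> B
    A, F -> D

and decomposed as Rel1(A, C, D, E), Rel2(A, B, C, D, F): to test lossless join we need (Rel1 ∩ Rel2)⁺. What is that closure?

A, B, C, D

Rel1 ∩ Rel2 = {A, C, D}.
A, C → B applies, adding B
Closure: {A, B, C, D}.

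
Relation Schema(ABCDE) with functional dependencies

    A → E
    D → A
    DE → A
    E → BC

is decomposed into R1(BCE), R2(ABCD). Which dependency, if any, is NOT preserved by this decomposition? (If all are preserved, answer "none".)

A → E

Check A → E: no single fragment contains all of {AE}, and the restricted closure of {A} across the fragments never reaches {E}.
D → A is preserved.
DE → A is preserved.
E → BC is preserved.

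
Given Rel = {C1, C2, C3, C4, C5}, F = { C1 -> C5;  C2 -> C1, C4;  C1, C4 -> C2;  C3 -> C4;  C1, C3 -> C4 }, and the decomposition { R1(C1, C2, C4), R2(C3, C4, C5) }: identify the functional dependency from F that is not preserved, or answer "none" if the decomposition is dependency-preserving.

C1 -> C5

Check C1 → C5: no single fragment contains all of {C1, C5}, and the restricted closure of {C1} across the fragments never reaches {C5}.
C2 → C1, C4 is preserved.
C1, C4 → C2 is preserved.
C3 → C4 is preserved.
C1, C3 → C4 is preserved.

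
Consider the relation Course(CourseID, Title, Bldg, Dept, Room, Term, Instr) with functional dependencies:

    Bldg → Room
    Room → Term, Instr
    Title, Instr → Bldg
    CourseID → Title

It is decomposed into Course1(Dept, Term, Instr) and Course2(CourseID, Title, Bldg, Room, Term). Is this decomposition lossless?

No

Common attributes: Course1 ∩ Course2 = {Term}.
No dependency enlarges {Term}, so (Term)⁺ = {Term}.
The closure contains neither all of Course1 = {Dept, Term, Instr} nor all of Course2 = {CourseID, Title, Bldg, Room, Term}, so the common attributes are not a superkey of either fragment. The join is lossy.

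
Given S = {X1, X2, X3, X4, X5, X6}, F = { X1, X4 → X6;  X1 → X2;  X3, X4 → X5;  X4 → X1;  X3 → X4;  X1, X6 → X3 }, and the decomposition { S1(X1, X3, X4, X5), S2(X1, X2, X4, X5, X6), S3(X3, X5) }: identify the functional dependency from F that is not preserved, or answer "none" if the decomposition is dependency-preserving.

X1, X4 → X6 lies within S2.
X1 → X2 lies within S2.
X3, X4 → X5 lies within S1.
X4 → X1 lies within S1.
X3 → X4 lies within S1.
X1, X6 → X3: restricted closure across fragments reaches X3.
Every dependency is enforceable on the fragments, so the decomposition is dependency-preserving.

none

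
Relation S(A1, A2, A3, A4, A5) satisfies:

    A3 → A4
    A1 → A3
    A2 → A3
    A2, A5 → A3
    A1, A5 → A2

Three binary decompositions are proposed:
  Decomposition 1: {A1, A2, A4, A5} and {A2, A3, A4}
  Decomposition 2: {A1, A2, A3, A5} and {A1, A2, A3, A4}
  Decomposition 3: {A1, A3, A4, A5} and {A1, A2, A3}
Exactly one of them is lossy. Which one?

Decomposition 3

Decomposition 1: common = {A2, A4}, closure = {A2, A3, A4} → lossless.
Decomposition 2: common = {A1, A2, A3}, closure = {A1, A2, A3, A4} → lossless.
Decomposition 3: common = {A1, A3}, closure = {A1, A3, A4} → lossy.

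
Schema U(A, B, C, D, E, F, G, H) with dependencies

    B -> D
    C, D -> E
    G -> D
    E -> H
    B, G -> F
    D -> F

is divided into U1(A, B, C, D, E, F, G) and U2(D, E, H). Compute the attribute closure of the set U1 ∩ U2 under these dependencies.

U1 ∩ U2 = {D, E}.
E → H applies, adding H
D → F applies, adding F
Closure: {D, E, F, H}.

D, E, F, H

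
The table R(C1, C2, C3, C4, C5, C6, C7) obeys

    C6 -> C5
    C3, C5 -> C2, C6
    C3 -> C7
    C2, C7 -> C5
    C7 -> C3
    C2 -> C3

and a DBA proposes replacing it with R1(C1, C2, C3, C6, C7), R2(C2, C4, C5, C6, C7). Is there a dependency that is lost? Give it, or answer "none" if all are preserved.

C6 → C5 lies within R2.
C3, C5 → C2, C6: restricted closure across fragments reaches C2, C6.
C3 → C7 lies within R1.
C2, C7 → C5 lies within R2.
C7 → C3 lies within R1.
C2 → C3 lies within R1.
Every dependency is enforceable on the fragments, so the decomposition is dependency-preserving.

none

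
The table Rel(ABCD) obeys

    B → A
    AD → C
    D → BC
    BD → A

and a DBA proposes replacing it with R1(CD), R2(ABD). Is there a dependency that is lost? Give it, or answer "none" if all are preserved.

B → A lies within R2.
AD → C: restricted closure across fragments reaches C.
D → BC: restricted closure across fragments reaches BC.
BD → A lies within R2.
Every dependency is enforceable on the fragments, so the decomposition is dependency-preserving.

none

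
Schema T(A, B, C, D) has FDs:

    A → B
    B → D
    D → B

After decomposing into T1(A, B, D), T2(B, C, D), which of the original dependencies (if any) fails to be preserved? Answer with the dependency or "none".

none

A → B lies within T1.
B → D lies within T1.
D → B lies within T1.
Every dependency is enforceable on the fragments, so the decomposition is dependency-preserving.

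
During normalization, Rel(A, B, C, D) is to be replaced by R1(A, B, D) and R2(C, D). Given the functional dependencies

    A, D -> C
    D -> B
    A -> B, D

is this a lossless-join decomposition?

Common attributes: R1 ∩ R2 = {D}.
Closure of {D}: D → B applies, adding B. So (D)⁺ = {B, D}.
The closure contains neither all of R1 = {A, B, D} nor all of R2 = {C, D}, so the common attributes are not a superkey of either fragment. The join is lossy.

No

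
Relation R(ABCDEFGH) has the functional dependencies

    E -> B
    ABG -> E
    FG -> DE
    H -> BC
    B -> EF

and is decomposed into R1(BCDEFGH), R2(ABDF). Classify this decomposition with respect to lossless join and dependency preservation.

Lossless test: (BDF)⁺ = {BDEF}, which is a superkey of neither fragment — lossy.
Dependency preservation: ABG → E is not contained in any single fragment, but the restricted closure of its left-hand side across the fragments still reaches the right-hand side; the remaining FDs each lie inside some fragment. All dependencies are preserved.

lossy but dependency-preserving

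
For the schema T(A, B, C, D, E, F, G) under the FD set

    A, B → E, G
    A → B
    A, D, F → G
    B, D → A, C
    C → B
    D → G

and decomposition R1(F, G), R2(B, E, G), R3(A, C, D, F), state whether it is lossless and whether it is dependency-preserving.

Lossless test (chase): applying each FD to every pair of rows produces no changes in the tableau, so no row becomes fully distinguished — the join is lossy.
Dependency preservation: the restricted closure of {A, B} across the fragments never reaches {E, G}, so A, B → E, G cannot be enforced without a join — not preserved.

lossy and not dependency-preserving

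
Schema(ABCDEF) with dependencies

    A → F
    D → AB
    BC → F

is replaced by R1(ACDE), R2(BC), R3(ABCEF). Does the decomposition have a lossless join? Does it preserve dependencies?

Lossless test (chase): Rows 1 and 3 agree on A; apply A→F and equate their F entries. Rows 2 and 3 agree on BC; apply BC→F and equate their F entries. No row becomes fully distinguished — the join is lossy.
Dependency preservation: the restricted closure of {D} across the fragments never reaches {AB}, so D → AB cannot be enforced without a join — not preserved.

lossy and not dependency-preserving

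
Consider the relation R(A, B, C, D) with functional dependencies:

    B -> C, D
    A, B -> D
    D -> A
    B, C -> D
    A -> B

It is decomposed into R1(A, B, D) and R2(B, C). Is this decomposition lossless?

Common attributes: R1 ∩ R2 = {B}.
Closure of {B}: B → C, D applies, adding C, D; D → A applies, adding A. So (B)⁺ = {A, B, C, D}.
This closure contains every attribute of R1, so R1 ∩ R2 → R1. The join is lossless.

Yes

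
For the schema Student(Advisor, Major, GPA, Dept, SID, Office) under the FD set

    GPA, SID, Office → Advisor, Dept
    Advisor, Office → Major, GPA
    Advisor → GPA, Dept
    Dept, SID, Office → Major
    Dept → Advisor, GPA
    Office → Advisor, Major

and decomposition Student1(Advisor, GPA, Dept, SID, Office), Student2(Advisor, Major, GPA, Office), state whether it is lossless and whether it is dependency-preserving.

Lossless test: (Advisor, GPA, Office)⁺ = {Advisor, Major, GPA, Dept, Office}, which contains all of one fragment — lossless.
Dependency preservation: Dept, SID, Office → Major is not contained in any single fragment, but the restricted closure of its left-hand side across the fragments still reaches the right-hand side; the remaining FDs each lie inside some fragment. All dependencies are preserved.

lossless and dependency-preserving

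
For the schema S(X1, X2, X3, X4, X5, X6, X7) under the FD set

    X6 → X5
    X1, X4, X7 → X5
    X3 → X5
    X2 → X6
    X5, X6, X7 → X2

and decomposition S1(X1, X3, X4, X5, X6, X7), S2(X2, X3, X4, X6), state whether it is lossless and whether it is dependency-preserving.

Lossless test: (X3, X4, X6)⁺ = {X3, X4, X5, X6}, which is a superkey of neither fragment — lossy.
Dependency preservation: the restricted closure of {X5, X6, X7} across the fragments never reaches {X2}, so X5, X6, X7 → X2 cannot be enforced without a join — not preserved.

lossy and not dependency-preserving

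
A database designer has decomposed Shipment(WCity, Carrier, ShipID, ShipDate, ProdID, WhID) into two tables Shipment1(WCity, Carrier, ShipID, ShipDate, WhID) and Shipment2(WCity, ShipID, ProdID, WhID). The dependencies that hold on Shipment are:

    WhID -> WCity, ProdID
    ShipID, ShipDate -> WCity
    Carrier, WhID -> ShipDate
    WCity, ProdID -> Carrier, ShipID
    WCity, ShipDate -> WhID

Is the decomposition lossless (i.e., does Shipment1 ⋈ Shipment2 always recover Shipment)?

Yes

Common attributes: Shipment1 ∩ Shipment2 = {WCity, ShipID, WhID}.
Closure of {WCity, ShipID, WhID}: WhID → WCity, ProdID applies, adding ProdID; WCity, ProdID → Carrier, ShipID applies, adding Carrier; Carrier, WhID → ShipDate applies, adding ShipDate. So (WCity, ShipID, WhID)⁺ = {WCity, Carrier, ShipID, ShipDate, ProdID, WhID}.
This closure contains every attribute of Shipment1, so Shipment1 ∩ Shipment2 → Shipment1. The join is lossless.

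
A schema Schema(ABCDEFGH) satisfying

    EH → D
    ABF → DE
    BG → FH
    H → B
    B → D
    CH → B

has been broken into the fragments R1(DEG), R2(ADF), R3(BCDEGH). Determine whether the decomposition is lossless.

Chase test. Columns are ABCDEFGH; row i has aⱼ where attribute j ∈ Ri, else bᵢⱼ.
Initial tableau (one row per fragment):
  row 1: b11 b12 b13 a4 a5 b16 a7 b18
  row 2: a1 b22 b23 a4 b25 a6 b27 b28
  row 3: b31 a2 a3 a4 a5 b36 a7 a8
No row becomes fully distinguished — the join is lossy.

No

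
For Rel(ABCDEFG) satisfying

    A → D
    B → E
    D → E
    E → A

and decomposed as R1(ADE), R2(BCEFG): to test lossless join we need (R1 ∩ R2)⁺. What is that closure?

ADE

R1 ∩ R2 = {E}.
E → A applies, adding A
A → D applies, adding D
Closure: {ADE}.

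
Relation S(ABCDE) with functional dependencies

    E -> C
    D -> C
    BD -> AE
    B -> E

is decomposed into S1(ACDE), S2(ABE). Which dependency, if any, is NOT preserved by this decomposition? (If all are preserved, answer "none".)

Check BD → AE: no single fragment contains all of {ABDE}, and the restricted closure of {BD} across the fragments never reaches {AE}.
E → C is preserved.
D → C is preserved.
B → E is preserved.

BD -> AE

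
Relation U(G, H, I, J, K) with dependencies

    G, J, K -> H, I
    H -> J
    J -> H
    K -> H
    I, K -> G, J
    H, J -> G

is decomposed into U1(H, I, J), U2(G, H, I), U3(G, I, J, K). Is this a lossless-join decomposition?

Chase test. Columns are G, H, I, J, K; row i has aⱼ where attribute j ∈ Ui, else bᵢⱼ.
Initial tableau (one row per fragment):
  row 1: b11 a2 a3 a4 b15
  row 2: a1 a2 a3 b24 b25
  row 3: a1 b32 a3 a4 a5
Rows 1 and 2 agree on H; apply H→J and equate their J entries.
Rows 1 and 3 agree on J; apply J→H and equate their H entries.
Rows 1 and 2 agree on H, J; apply H, J→G and equate their G entries.
Row 3 is now all distinguished symbols — the join is lossless.

Yes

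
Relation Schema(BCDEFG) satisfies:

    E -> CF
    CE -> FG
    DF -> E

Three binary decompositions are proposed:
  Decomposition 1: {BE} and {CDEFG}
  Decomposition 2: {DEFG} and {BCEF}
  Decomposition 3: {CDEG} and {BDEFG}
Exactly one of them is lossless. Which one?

Decomposition 3

Decomposition 1: common = {E}, closure = {CEFG} → lossy.
Decomposition 2: common = {EF}, closure = {CEFG} → lossy.
Decomposition 3: common = {DEG}, closure = {CDEFG} → lossless.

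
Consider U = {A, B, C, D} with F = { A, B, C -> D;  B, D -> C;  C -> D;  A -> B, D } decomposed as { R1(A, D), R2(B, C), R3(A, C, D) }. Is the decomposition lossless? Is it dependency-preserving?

lossy and not dependency-preserving

Lossless test (chase): Rows 2 and 3 agree on C; apply C→D and equate their D entries. Rows 1 and 3 agree on A; apply A→B, D and equate their B, D entries. Rows 1 and 3 agree on B, D; apply B, D→C and equate their C entries. No row becomes fully distinguished — the join is lossy.
Dependency preservation: the restricted closure of {B, D} across the fragments never reaches {C}, so B, D → C cannot be enforced without a join — not preserved.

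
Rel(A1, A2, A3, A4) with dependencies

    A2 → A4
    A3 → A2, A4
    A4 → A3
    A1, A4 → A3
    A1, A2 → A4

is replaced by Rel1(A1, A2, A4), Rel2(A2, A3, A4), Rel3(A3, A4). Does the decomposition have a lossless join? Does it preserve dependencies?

Lossless test (chase): Rows 2 and 3 agree on A3; apply A3→A2, A4 and equate their A2, A4 entries. Rows 1 and 2 agree on A4; apply A4→A3 and equate their A3 entries. Row 1 is now all distinguished symbols — the join is lossless.
Dependency preservation: A1, A4 → A3 is not contained in any single fragment, but the restricted closure of its left-hand side across the fragments still reaches the right-hand side; the remaining FDs each lie inside some fragment. All dependencies are preserved.

lossless and dependency-preserving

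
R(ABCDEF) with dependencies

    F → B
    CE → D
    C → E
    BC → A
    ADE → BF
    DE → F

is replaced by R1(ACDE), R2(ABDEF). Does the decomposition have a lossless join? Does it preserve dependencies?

lossless and dependency-preserving

Lossless test: (ADE)⁺ = {ABDEF}, which contains all of one fragment — lossless.
Dependency preservation: BC → A is not contained in any single fragment, but the restricted closure of its left-hand side across the fragments still reaches the right-hand side; the remaining FDs each lie inside some fragment. All dependencies are preserved.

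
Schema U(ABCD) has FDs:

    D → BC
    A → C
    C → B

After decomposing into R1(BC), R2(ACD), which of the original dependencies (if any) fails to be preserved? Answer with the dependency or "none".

none

D → BC: restricted closure across fragments reaches BC.
A → C lies within R2.
C → B lies within R1.
Every dependency is enforceable on the fragments, so the decomposition is dependency-preserving.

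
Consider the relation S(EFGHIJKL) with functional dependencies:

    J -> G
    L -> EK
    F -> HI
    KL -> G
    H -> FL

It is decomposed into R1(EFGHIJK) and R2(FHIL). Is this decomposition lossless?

Common attributes: R1 ∩ R2 = {FHI}.
Closure of {FHI}: H → FL applies, adding L; L → EK applies, adding EK; KL → G applies, adding G. So (FHI)⁺ = {EFGHIKL}.
This closure contains every attribute of R2, so R1 ∩ R2 → R2. The join is lossless.

Yes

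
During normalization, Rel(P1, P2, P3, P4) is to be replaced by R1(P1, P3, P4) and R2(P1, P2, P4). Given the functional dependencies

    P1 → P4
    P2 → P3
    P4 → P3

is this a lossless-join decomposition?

Yes

Common attributes: R1 ∩ R2 = {P1, P4}.
Closure of {P1, P4}: P4 → P3 applies, adding P3. So (P1, P4)⁺ = {P1, P3, P4}.
This closure contains every attribute of R1, so R1 ∩ R2 → R1. The join is lossless.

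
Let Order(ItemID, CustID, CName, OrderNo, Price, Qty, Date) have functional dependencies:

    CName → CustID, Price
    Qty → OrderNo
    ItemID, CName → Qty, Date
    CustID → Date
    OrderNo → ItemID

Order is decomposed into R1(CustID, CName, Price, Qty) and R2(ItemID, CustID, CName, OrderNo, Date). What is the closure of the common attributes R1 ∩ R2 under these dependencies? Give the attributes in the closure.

R1 ∩ R2 = {CustID, CName}.
CName → CustID, Price applies, adding Price
CustID → Date applies, adding Date
Closure: {CustID, CName, Price, Date}.

CustID, CName, Price, Date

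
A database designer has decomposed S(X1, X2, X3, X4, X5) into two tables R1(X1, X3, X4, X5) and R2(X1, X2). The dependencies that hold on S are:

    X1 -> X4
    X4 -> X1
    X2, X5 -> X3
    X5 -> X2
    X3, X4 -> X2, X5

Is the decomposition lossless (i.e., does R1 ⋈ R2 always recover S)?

Common attributes: R1 ∩ R2 = {X1}.
Closure of {X1}: X1 → X4 applies, adding X4. So (X1)⁺ = {X1, X4}.
The closure contains neither all of R1 = {X1, X3, X4, X5} nor all of R2 = {X1, X2}, so the common attributes are not a superkey of either fragment. The join is lossy.

No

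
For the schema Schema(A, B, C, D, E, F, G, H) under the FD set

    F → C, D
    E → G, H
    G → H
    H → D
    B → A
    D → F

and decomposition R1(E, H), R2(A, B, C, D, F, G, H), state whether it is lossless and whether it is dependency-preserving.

lossy and not dependency-preserving

Lossless test: (H)⁺ = {C, D, F, H}, which is a superkey of neither fragment — lossy.
Dependency preservation: the restricted closure of {E} across the fragments never reaches {G, H}, so E → G, H cannot be enforced without a join — not preserved.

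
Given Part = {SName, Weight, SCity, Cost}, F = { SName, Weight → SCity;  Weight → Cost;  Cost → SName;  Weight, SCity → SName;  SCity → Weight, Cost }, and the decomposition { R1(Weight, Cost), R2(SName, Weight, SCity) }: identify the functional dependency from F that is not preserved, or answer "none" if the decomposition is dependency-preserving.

Check Cost → SName: no single fragment contains all of {SName, Cost}, and the restricted closure of {Cost} across the fragments never reaches {SName}.
SName, Weight → SCity is preserved.
Weight → Cost is preserved.
Weight, SCity → SName is preserved.
SCity → Weight, Cost is preserved.

Cost → SName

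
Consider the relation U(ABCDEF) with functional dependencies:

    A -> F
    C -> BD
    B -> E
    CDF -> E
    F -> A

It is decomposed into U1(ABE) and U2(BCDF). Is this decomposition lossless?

Common attributes: U1 ∩ U2 = {B}.
Closure of {B}: B → E applies, adding E. So (B)⁺ = {BE}.
The closure contains neither all of U1 = {ABE} nor all of U2 = {BCDF}, so the common attributes are not a superkey of either fragment. The join is lossy.

No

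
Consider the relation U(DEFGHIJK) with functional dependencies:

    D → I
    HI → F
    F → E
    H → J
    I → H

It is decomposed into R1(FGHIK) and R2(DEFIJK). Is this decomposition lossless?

Common attributes: R1 ∩ R2 = {FIK}.
Closure of {FIK}: F → E applies, adding E; I → H applies, adding H; H → J applies, adding J. So (FIK)⁺ = {EFHIJK}.
The closure contains neither all of R1 = {FGHIK} nor all of R2 = {DEFIJK}, so the common attributes are not a superkey of either fragment. The join is lossy.

No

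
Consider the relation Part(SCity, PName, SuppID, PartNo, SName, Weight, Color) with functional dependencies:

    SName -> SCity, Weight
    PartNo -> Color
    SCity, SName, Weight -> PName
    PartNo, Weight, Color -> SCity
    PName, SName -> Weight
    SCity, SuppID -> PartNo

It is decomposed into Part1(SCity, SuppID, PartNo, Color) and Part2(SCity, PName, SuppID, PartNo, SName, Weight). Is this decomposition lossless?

Yes

Common attributes: Part1 ∩ Part2 = {SCity, SuppID, PartNo}.
Closure of {SCity, SuppID, PartNo}: PartNo → Color applies, adding Color. So (SCity, SuppID, PartNo)⁺ = {SCity, SuppID, PartNo, Color}.
This closure contains every attribute of Part1, so Part1 ∩ Part2 → Part1. The join is lossless.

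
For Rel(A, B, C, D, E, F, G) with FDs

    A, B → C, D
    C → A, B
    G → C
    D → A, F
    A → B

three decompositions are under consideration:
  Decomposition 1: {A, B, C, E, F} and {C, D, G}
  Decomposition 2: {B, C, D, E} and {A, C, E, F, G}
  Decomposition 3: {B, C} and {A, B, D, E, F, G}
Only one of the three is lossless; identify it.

Decomposition 1: common = {C}, closure = {A, B, C, D, F} → lossy.
Decomposition 2: common = {C, E}, closure = {A, B, C, D, E, F} → lossless.
Decomposition 3: common = {B}, closure = {B} → lossy.

Decomposition 2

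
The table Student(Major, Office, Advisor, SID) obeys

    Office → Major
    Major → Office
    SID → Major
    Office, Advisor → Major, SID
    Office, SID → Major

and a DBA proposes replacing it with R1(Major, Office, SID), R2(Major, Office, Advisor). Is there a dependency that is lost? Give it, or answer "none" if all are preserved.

Office, Advisor → Major, SID

Check Office, Advisor → Major, SID: no single fragment contains all of {Major, Office, Advisor, SID}, and the restricted closure of {Office, Advisor} across the fragments never reaches {Major, SID}.
Office → Major is preserved.
Major → Office is preserved.
SID → Major is preserved.
Office, SID → Major is preserved.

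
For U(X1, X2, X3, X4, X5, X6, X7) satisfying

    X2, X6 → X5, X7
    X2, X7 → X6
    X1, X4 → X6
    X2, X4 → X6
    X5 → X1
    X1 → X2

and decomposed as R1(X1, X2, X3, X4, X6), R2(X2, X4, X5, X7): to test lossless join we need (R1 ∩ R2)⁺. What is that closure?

X1, X2, X4, X5, X6, X7

R1 ∩ R2 = {X2, X4}.
X2, X4 → X6 applies, adding X6
X2, X6 → X5, X7 applies, adding X5, X7
X5 → X1 applies, adding X1
Closure: {X1, X2, X4, X5, X6, X7}.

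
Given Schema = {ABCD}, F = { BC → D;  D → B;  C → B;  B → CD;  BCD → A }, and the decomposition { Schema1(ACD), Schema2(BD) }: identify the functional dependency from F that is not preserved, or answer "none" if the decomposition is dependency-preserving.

BC → D: restricted closure across fragments reaches D.
D → B lies within Schema2.
C → B: restricted closure across fragments reaches B.
B → CD: restricted closure across fragments reaches CD.
BCD → A: restricted closure across fragments reaches A.
Every dependency is enforceable on the fragments, so the decomposition is dependency-preserving.

none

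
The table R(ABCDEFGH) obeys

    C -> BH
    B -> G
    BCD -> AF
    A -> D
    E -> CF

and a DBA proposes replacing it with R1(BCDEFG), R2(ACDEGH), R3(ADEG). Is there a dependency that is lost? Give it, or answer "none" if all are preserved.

C → BH: restricted closure across fragments reaches BH.
B → G lies within R1.
BCD → AF: restricted closure across fragments reaches AF.
A → D lies within R2.
E → CF lies within R1.
Every dependency is enforceable on the fragments, so the decomposition is dependency-preserving.

none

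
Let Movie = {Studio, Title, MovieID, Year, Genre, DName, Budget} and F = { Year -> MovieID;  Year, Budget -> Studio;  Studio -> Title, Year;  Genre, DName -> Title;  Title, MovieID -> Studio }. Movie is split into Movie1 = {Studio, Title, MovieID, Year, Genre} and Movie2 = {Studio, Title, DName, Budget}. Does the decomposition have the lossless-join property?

Common attributes: Movie1 ∩ Movie2 = {Studio, Title}.
Closure of {Studio, Title}: Studio → Title, Year applies, adding Year; Year → MovieID applies, adding MovieID. So (Studio, Title)⁺ = {Studio, Title, MovieID, Year}.
The closure contains neither all of Movie1 = {Studio, Title, MovieID, Year, Genre} nor all of Movie2 = {Studio, Title, DName, Budget}, so the common attributes are not a superkey of either fragment. The join is lossy.

No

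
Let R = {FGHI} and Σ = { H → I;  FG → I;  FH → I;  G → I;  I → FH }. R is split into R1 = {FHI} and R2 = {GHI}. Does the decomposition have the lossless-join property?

Common attributes: R1 ∩ R2 = {HI}.
Closure of {HI}: I → FH applies, adding F. So (HI)⁺ = {FHI}.
This closure contains every attribute of R1, so R1 ∩ R2 → R1. The join is lossless.

Yes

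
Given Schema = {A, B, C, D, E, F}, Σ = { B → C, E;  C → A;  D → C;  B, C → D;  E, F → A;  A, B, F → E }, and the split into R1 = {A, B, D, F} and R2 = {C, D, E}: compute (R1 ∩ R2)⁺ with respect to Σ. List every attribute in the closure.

R1 ∩ R2 = {D}.
D → C applies, adding C
C → A applies, adding A
Closure: {A, C, D}.

A, C, D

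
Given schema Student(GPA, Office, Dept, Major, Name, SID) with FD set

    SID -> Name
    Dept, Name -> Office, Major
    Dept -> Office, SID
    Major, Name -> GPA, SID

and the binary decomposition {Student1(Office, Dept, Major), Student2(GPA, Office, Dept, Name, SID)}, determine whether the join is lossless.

Yes

Common attributes: Student1 ∩ Student2 = {Office, Dept}.
Closure of {Office, Dept}: Dept → Office, SID applies, adding SID; SID → Name applies, adding Name; Dept, Name → Office, Major applies, adding Major; Major, Name → GPA, SID applies, adding GPA. So (Office, Dept)⁺ = {GPA, Office, Dept, Major, Name, SID}.
This closure contains every attribute of Student1, so Student1 ∩ Student2 → Student1. The join is lossless.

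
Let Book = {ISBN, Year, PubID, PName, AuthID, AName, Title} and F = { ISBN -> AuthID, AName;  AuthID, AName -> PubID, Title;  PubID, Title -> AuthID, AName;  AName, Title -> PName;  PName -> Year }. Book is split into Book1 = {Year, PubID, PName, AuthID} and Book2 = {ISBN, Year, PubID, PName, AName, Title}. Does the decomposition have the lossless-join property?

Common attributes: Book1 ∩ Book2 = {Year, PubID, PName}.
No dependency enlarges {Year, PubID, PName}, so (Year, PubID, PName)⁺ = {Year, PubID, PName}.
The closure contains neither all of Book1 = {Year, PubID, PName, AuthID} nor all of Book2 = {ISBN, Year, PubID, PName, AName, Title}, so the common attributes are not a superkey of either fragment. The join is lossy.

No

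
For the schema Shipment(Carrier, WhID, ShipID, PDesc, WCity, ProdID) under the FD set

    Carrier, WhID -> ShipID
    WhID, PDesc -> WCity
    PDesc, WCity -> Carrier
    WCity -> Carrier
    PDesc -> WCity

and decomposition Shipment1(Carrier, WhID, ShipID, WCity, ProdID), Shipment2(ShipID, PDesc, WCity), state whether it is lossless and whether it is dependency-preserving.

Lossless test: (ShipID, WCity)⁺ = {Carrier, ShipID, WCity}, which is a superkey of neither fragment — lossy.
Dependency preservation: WhID, PDesc → WCity; PDesc, WCity → Carrier are not contained in any single fragment, but the restricted closure of each left-hand side across the fragments still reaches the right-hand side; the remaining FDs each lie inside some fragment. All dependencies are preserved.

lossy but dependency-preserving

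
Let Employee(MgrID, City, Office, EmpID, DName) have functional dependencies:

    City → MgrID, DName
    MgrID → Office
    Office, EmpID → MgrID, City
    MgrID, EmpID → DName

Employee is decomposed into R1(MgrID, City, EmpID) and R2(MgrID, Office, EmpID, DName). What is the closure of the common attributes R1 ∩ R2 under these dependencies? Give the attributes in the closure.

MgrID, City, Office, EmpID, DName

R1 ∩ R2 = {MgrID, EmpID}.
MgrID → Office applies, adding Office
Office, EmpID → MgrID, City applies, adding City
MgrID, EmpID → DName applies, adding DName
Closure: {MgrID, City, Office, EmpID, DName}.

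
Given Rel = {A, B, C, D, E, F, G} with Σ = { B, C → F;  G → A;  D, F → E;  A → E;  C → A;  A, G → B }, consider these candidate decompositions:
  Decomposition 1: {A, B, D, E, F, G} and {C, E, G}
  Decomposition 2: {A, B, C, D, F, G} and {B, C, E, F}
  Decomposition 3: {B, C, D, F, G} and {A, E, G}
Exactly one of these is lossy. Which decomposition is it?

Decomposition 1

Decomposition 1: common = {E, G}, closure = {A, B, E, G} → lossy.
Decomposition 2: common = {B, C, F}, closure = {A, B, C, E, F} → lossless.
Decomposition 3: common = {G}, closure = {A, B, E, G} → lossless.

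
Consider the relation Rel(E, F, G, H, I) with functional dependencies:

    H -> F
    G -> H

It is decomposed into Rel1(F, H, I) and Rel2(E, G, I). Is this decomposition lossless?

No

Common attributes: Rel1 ∩ Rel2 = {I}.
No dependency enlarges {I}, so (I)⁺ = {I}.
The closure contains neither all of Rel1 = {F, H, I} nor all of Rel2 = {E, G, I}, so the common attributes are not a superkey of either fragment. The join is lossy.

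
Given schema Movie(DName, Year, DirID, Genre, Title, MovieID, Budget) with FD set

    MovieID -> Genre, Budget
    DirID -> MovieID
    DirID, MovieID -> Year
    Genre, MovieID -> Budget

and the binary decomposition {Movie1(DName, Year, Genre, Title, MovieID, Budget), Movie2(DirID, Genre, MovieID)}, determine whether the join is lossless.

No

Common attributes: Movie1 ∩ Movie2 = {Genre, MovieID}.
Closure of {Genre, MovieID}: MovieID → Genre, Budget applies, adding Budget. So (Genre, MovieID)⁺ = {Genre, MovieID, Budget}.
The closure contains neither all of Movie1 = {DName, Year, Genre, Title, MovieID, Budget} nor all of Movie2 = {DirID, Genre, MovieID}, so the common attributes are not a superkey of either fragment. The join is lossy.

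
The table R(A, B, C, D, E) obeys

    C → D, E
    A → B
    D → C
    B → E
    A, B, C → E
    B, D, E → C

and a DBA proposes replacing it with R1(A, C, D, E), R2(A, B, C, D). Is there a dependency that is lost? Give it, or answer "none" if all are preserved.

B → E

Check B → E: no single fragment contains all of {B, E}, and the restricted closure of {B} across the fragments never reaches {E}.
C → D, E is preserved.
A → B is preserved.
D → C is preserved.
A, B, C → E is preserved.
B, D, E → C is preserved.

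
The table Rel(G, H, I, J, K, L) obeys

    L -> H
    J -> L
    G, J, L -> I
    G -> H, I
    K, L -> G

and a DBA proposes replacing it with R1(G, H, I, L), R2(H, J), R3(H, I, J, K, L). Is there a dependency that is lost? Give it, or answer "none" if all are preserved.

K, L -> G

Check K, L → G: no single fragment contains all of {G, K, L}, and the restricted closure of {K, L} across the fragments never reaches {G}.
L → H is preserved.
J → L is preserved.
G, J, L → I is preserved.
G → H, I is preserved.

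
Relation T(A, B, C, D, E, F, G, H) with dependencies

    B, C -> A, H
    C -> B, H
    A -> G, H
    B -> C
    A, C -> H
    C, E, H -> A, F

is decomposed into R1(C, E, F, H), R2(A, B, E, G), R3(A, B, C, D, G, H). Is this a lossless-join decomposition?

No

Chase test. Columns are A, B, C, D, E, F, G, H; row i has aⱼ where attribute j ∈ Ri, else bᵢⱼ.
Initial tableau (one row per fragment):
  row 1: b11 b12 a3 b14 a5 a6 b17 a8
  row 2: a1 a2 b23 b24 a5 b26 a7 b28
  row 3: a1 a2 a3 a4 b35 b36 a7 a8
Rows 1 and 3 agree on C; apply C→B, H and equate their B, H entries.
Rows 2 and 3 agree on A; apply A→G, H and equate their G, H entries.
Rows 1 and 2 agree on B; apply B→C and equate their C entries.
Rows 1 and 2 agree on C, E, H; apply C, E, H→A, F and equate their A, F entries.
Rows 1 and 2 agree on A; apply A→G, H and equate their G, H entries.
No row becomes fully distinguished — the join is lossy.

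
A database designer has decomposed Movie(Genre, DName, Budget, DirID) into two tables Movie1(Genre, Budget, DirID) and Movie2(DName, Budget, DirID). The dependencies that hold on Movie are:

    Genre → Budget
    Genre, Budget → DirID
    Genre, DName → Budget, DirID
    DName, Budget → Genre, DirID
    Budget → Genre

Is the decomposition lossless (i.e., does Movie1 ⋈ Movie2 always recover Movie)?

Common attributes: Movie1 ∩ Movie2 = {Budget, DirID}.
Closure of {Budget, DirID}: Budget → Genre applies, adding Genre. So (Budget, DirID)⁺ = {Genre, Budget, DirID}.
This closure contains every attribute of Movie1, so Movie1 ∩ Movie2 → Movie1. The join is lossless.

Yes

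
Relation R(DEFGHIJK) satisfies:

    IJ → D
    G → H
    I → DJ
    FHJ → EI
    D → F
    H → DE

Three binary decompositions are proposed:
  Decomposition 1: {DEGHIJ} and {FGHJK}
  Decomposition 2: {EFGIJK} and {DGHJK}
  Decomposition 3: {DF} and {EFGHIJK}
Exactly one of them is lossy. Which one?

Decomposition 1: common = {GHJ}, closure = {DEFGHIJ} → lossless.
Decomposition 2: common = {GJK}, closure = {DEFGHIJK} → lossless.
Decomposition 3: common = {F}, closure = {F} → lossy.

Decomposition 3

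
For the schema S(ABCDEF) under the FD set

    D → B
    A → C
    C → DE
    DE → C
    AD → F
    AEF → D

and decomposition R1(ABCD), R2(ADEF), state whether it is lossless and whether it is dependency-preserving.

lossless but not dependency-preserving

Lossless test: (AD)⁺ = {ABCDEF}, which contains all of one fragment — lossless.
Dependency preservation: the restricted closure of {C} across the fragments never reaches {DE}, so C → DE cannot be enforced without a join — not preserved.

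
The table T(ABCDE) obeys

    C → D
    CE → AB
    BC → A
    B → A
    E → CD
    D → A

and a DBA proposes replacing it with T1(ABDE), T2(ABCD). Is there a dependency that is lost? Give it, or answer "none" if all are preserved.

Check E → CD: no single fragment contains all of {CDE}, and the restricted closure of {E} across the fragments never reaches {CD}.
C → D is preserved.
CE → AB is preserved.
BC → A is preserved.
B → A is preserved.
D → A is preserved.

E → CD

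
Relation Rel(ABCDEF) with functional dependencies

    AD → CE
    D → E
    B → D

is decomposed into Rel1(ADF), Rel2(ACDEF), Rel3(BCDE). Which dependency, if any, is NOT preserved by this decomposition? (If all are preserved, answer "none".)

none

AD → CE lies within Rel2.
D → E lies within Rel2.
B → D lies within Rel3.
Every dependency is enforceable on the fragments, so the decomposition is dependency-preserving.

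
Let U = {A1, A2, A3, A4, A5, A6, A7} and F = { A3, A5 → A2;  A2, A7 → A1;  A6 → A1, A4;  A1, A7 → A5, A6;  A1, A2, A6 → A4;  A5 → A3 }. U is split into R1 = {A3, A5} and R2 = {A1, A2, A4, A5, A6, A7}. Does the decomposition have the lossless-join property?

Yes

Common attributes: R1 ∩ R2 = {A5}.
Closure of {A5}: A5 → A3 applies, adding A3; A3, A5 → A2 applies, adding A2. So (A5)⁺ = {A2, A3, A5}.
This closure contains every attribute of R1, so R1 ∩ R2 → R1. The join is lossless.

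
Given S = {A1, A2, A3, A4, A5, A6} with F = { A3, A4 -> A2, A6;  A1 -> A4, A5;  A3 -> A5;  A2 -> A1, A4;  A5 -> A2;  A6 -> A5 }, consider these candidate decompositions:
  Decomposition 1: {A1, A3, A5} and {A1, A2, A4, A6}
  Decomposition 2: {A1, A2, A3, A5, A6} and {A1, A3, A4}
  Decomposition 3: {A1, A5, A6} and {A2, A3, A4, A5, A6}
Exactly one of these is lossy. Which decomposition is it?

Decomposition 1: common = {A1}, closure = {A1, A2, A4, A5} → lossy.
Decomposition 2: common = {A1, A3}, closure = {A1, A2, A3, A4, A5, A6} → lossless.
Decomposition 3: common = {A5, A6}, closure = {A1, A2, A4, A5, A6} → lossless.

Decomposition 1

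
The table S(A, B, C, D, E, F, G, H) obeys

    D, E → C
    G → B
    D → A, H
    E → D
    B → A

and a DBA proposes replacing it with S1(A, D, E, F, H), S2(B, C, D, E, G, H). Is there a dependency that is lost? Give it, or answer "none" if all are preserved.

B → A

Check B → A: no single fragment contains all of {A, B}, and the restricted closure of {B} across the fragments never reaches {A}.
D, E → C is preserved.
G → B is preserved.
D → A, H is preserved.
E → D is preserved.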